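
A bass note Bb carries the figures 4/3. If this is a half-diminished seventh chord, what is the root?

The figures 4/3 mean the fifth of the chord is in the bass. If Bb is the fifth of a half-diminished seventh chord, the root is E (chord tones E–G–Bb–D).

E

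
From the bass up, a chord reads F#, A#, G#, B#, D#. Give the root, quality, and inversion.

G# dominant ninth, third inversion

The pitch classes F#, A#, G#, B#, D# arrange in thirds as G#–B#–D#–F#–A#: a G# dominant ninth chord.
F# is the seventh of G# dominant ninth; seventh in the bass means third inversion.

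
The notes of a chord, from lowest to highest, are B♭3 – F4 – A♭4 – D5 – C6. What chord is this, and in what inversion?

Bb dominant ninth, root position

The distinct note names are Bb, F, Ab, D, C. Stacked in thirds they read Bb–D–F–Ab–C, which is a dominant ninth chord on Bb.
Bb is the root of Bb dominant ninth; root in the bass means root position.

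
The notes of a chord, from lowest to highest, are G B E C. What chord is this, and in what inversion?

C major seventh, second inversion

The pitch classes G, B, E, C arrange in thirds as C–E–G–B: a C major seventh chord.
The lowest note is G, the fifth of the chord, so this is second inversion (figured bass 4/3).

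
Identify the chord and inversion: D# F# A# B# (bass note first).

The distinct note names are D#, F#, A#, B#. Stacked in thirds they read B#–D#–F#–A#, which is a half-diminished seventh chord on B#.
With the third (D#) in the bass, the chord is in first inversion (figured bass 6/5).

B# half-diminished seventh, first inversion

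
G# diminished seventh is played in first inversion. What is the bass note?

In first inversion the third is lowest. For G# diminished seventh (G#–B–D–F) that is B.

B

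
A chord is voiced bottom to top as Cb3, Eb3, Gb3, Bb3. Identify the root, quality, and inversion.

The distinct note names are Cb, Eb, Gb, Bb. Stacked in thirds they read Cb–Eb–Gb–Bb, which is a major seventh chord on Cb.
With the root (Cb) in the bass, the chord is in root position (figured bass 7).

Cb major seventh, root position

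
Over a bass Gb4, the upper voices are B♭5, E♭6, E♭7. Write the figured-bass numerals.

The notes Gb, Bb, Eb stack in thirds as Eb–Gb–Bb — an Eb minor triad. The bass Gb is the third, so this is first inversion: figured 6.

6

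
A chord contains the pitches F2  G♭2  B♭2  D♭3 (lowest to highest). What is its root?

Reordering F, Gb, Bb, Db into stacked thirds gives Gb–Bb–Db–F; the bottom of that stack, Gb, is the root.

Gb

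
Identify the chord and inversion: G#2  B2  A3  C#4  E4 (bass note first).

The pitch classes G#, B, A, C#, E arrange in thirds as A–C#–E–G#–B: an A major ninth chord.
With the seventh (G#) in the bass, the chord is in third inversion.

A major ninth, third inversion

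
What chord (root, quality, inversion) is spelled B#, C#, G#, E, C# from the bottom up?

The distinct note names are B#, C#, G#, E. Stacked in thirds they read C#–E–G#–B#, which is a minor-major seventh chord on C#.
B# is the seventh of C# minor-major seventh; seventh in the bass means third inversion (figured bass 4/2).

C# minor-major seventh, third inversion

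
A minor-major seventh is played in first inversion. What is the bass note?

C

In first inversion the third is lowest. For A minor-major seventh (A–C–E–G#) that is C.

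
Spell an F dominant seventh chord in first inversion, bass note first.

F dominant seventh is F–A–C–Eb. First inversion puts the third (A) in the bass, with the remaining tones above: A, C, Eb, F.

A, C, Eb, F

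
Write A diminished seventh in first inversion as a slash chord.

First inversion of A diminished seventh has the third (C) in the bass. As a slash chord: Adim7/C.

Adim7/C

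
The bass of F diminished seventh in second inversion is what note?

Cb

In second inversion the fifth is lowest. For F diminished seventh (F–Ab–Cb–Ebb) that is Cb.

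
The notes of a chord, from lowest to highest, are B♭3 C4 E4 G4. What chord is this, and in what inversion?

The pitch classes Bb, C, E, G arrange in thirds as C–E–G–Bb: a C dominant seventh chord.
With the seventh (Bb) in the bass, the chord is in third inversion (figured bass 4/2).

C dominant seventh, third inversion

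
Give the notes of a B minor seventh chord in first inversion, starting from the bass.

B minor seventh is B–D–F#–A. First inversion puts the third (D) in the bass, with the remaining tones above: D, F#, A, B.

D, F#, A, B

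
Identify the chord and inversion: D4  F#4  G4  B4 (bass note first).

G major seventh, second inversion

Reducing to letter names: D, F#, G, B. These stack in thirds as G–B–D–F# — a G major seventh chord.
D is the fifth of G major seventh; fifth in the bass means second inversion (figured bass 4/3).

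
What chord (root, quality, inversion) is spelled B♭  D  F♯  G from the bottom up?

G minor-major seventh, first inversion

The distinct note names are Bb, D, F#, G. Stacked in thirds they read G–Bb–D–F#, which is a minor-major seventh chord on G.
With the third (Bb) in the bass, the chord is in first inversion (figured bass 6/5).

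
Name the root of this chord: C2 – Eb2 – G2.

C

C, Eb, G are the tones of a C minor triad (C–Eb–G), making C the root.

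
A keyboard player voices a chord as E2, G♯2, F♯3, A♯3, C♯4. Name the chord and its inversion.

F# dominant ninth, third inversion

Reducing to letter names: E, G#, F#, A#, C#. These stack in thirds as F#–A#–C#–E–G# — an F# dominant ninth chord.
The lowest note is E, the seventh of the chord, so this is third inversion.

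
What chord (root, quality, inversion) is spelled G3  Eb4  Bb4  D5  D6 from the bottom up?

The distinct note names are G, Eb, Bb, D. Stacked in thirds they read Eb–G–Bb–D, which is a major seventh chord on Eb.
With the third (G) in the bass, the chord is in first inversion (figured bass 6/5).

Eb major seventh, first inversion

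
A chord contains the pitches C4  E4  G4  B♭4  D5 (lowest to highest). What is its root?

C, E, G, Bb, D are the tones of a C dominant ninth chord (C–E–G–Bb–D), making C the root.

C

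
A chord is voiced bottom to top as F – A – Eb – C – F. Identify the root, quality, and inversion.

Reducing to letter names: F, A, Eb, C. These stack in thirds as F–A–C–Eb — an F dominant seventh chord.
F is the root of F dominant seventh; root in the bass means root position (figured bass 7).

F dominant seventh, root position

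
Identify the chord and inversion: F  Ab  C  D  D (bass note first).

D half-diminished seventh, first inversion

The pitch classes F, Ab, C, D arrange in thirds as D–F–Ab–C: a D half-diminished seventh chord.
The lowest note is F, the third of the chord, so this is first inversion (figured bass 6/5).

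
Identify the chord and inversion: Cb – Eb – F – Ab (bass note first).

F half-diminished seventh, second inversion

Reducing to letter names: Cb, Eb, F, Ab. These stack in thirds as F–Ab–Cb–Eb — an F half-diminished seventh chord.
The lowest note is Cb, the fifth of the chord, so this is second inversion (figured bass 4/3).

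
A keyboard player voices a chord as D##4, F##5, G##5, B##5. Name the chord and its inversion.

The distinct note names are D##, F##, G##, B##. Stacked in thirds they read G##–B##–D##–F##, which is a dominant seventh chord on G##.
The lowest note is D##, the fifth of the chord, so this is second inversion (figured bass 4/3).

G## dominant seventh, second inversion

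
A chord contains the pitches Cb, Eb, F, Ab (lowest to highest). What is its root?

The distinct letter names are Cb, Eb, F, Ab. Arranged as a stack of thirds they read F–Ab–Cb–Eb, so F is the root (an F half-diminished seventh chord).

F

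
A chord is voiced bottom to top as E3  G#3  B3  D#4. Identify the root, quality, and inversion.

E major seventh, root position

The distinct note names are E, G#, B, D#. Stacked in thirds they read E–G#–B–D#, which is a major seventh chord on E.
The lowest note is E, the root of the chord, so this is root position (figured bass 7).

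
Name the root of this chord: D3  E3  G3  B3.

E

Reordering D, E, G, B into stacked thirds gives E–G–B–D; the bottom of that stack, E, is the root.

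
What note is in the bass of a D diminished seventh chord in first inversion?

F

In first inversion the third is lowest. For D diminished seventh (D–F–Ab–Cb) that is F.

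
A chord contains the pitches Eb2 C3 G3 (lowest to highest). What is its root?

Reordering Eb, C, G into stacked thirds gives C–Eb–G; the bottom of that stack, C, is the root.

C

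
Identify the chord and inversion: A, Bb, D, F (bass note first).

Bb major seventh, third inversion

The pitch classes A, Bb, D, F arrange in thirds as Bb–D–F–A: a Bb major seventh chord.
The lowest note is A, the seventh of the chord, so this is third inversion (figured bass 4/2).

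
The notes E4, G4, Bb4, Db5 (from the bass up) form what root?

Reordering E, G, Bb, Db into stacked thirds gives E–G–Bb–Db; the bottom of that stack, E, is the root.

E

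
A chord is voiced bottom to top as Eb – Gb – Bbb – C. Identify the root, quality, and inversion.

C diminished seventh, first inversion

The distinct note names are Eb, Gb, Bbb, C. Stacked in thirds they read C–Eb–Gb–Bbb, which is a diminished seventh chord on C.
Eb is the third of C diminished seventh; third in the bass means first inversion (figured bass 6/5).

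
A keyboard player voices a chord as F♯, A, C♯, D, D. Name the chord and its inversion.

D major seventh, first inversion

The distinct note names are F#, A, C#, D. Stacked in thirds they read D–F#–A–C#, which is a major seventh chord on D.
The lowest note is F#, the third of the chord, so this is first inversion (figured bass 6/5).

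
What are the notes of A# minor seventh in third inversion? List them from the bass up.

G#, A#, C#, E#

Spelling A# minor seventh: A#–C#–E#–G#. In third inversion the seventh is bass, giving G#, A#, C#, E# from the bottom.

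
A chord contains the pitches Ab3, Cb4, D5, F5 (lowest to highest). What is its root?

Reordering Ab, Cb, D, F into stacked thirds gives D–F–Ab–Cb; the bottom of that stack, D, is the root.

D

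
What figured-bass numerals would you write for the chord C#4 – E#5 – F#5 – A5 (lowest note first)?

The notes C#, E#, F#, A stack in thirds as F#–A–C#–E# — an F# minor-major seventh chord. The bass C# is the fifth, so this is second inversion: figured 4/3.

4/3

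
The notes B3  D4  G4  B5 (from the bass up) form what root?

G

The distinct letter names are B, D, G. Arranged as a stack of thirds they read G–B–D, so G is the root (a G major triad).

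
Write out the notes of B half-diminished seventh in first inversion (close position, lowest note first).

D, F, A, B

The chord tones are B–D–F–A. With the third (D) lowest for first inversion: D, F, A, B.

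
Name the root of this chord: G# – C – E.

C

Reordering G#, C, E into stacked thirds gives C–E–G#; the bottom of that stack, C, is the root.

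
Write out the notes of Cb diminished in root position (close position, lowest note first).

The chord tones are Cb–Ebb–Gbb. With the root (Cb) lowest for root position: Cb, Ebb, Gbb.

Cb, Ebb, Gbb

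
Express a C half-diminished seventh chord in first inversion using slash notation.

First inversion of C half-diminished seventh has the third (Eb) in the bass. As a slash chord: Cø7/Eb.

Cø7/Eb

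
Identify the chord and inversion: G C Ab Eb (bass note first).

Ab major seventh, third inversion

Reducing to letter names: G, C, Ab, Eb. These stack in thirds as Ab–C–Eb–G — an Ab major seventh chord.
The lowest note is G, the seventh of the chord, so this is third inversion (figured bass 4/2).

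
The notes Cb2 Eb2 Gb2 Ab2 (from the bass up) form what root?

Ab

Cb, Eb, Gb, Ab are the tones of an Ab minor seventh chord (Ab–Cb–Eb–Gb), making Ab the root.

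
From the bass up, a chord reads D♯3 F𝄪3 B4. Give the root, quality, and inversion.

B augmented, first inversion

Reducing to letter names: D#, F##, B. These stack in thirds as B–D#–F## — a B augmented triad.
With the third (D#) in the bass, the chord is in first inversion (figured bass 6).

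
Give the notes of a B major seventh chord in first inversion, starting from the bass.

D#, F#, A#, B

Spelling B major seventh: B–D#–F#–A#. In first inversion the third is bass, giving D#, F#, A#, B from the bottom.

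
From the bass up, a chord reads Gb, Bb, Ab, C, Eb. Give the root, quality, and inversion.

Ab dominant ninth, third inversion

The distinct note names are Gb, Bb, Ab, C, Eb. Stacked in thirds they read Ab–C–Eb–Gb–Bb, which is a dominant ninth chord on Ab.
The lowest note is Gb, the seventh of the chord, so this is third inversion.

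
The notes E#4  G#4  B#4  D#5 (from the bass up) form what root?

Reordering E#, G#, B#, D# into stacked thirds gives E#–G#–B#–D#; the bottom of that stack, E#, is the root.

E#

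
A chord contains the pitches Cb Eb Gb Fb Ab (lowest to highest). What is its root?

Cb, Eb, Gb, Fb, Ab are the tones of an Fb major ninth chord (Fb–Ab–Cb–Eb–Gb), making Fb the root.

Fb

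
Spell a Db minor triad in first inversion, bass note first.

The chord tones are Db–Fb–Ab. With the third (Fb) lowest for first inversion: Fb, Ab, Db.

Fb, Ab, Db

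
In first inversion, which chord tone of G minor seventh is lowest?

G minor seventh is G–Bb–D–F. First inversion places the third in the bass: Bb.

Bb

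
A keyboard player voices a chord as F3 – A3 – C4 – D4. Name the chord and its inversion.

D minor seventh, first inversion

Reducing to letter names: F, A, C, D. These stack in thirds as D–F–A–C — a D minor seventh chord.
With the third (F) in the bass, the chord is in first inversion (figured bass 6/5).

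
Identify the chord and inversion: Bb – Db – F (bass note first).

The pitch classes Bb, Db, F arrange in thirds as Bb–Db–F: a Bb minor triad.
Bb is the root of Bb minor; root in the bass means root position (figured bass 5/3).

Bb minor, root position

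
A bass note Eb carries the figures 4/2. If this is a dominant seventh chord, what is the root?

The figures 4/2 mean the seventh of the chord is in the bass. If Eb is the seventh of a dominant seventh chord, the root is F (chord tones F–A–C–Eb).

F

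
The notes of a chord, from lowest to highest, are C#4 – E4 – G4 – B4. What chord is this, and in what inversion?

The pitch classes C#, E, G, B arrange in thirds as C#–E–G–B: a C# half-diminished seventh chord.
C# is the root of C# half-diminished seventh; root in the bass means root position (figured bass 7).

C# half-diminished seventh, root position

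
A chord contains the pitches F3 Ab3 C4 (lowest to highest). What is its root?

The distinct letter names are F, Ab, C. Arranged as a stack of thirds they read F–Ab–C, so F is the root (an F minor triad).

F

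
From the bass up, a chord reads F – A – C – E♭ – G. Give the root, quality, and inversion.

The pitch classes F, A, C, Eb, G arrange in thirds as F–A–C–Eb–G: an F dominant ninth chord.
F is the root of F dominant ninth; root in the bass means root position.

F dominant ninth, root position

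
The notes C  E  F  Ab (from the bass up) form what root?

F

Reordering C, E, F, Ab into stacked thirds gives F–Ab–C–E; the bottom of that stack, F, is the root.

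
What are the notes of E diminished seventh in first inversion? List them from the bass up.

G, Bb, Db, E

The chord tones are E–G–Bb–Db. With the third (G) lowest for first inversion: G, Bb, Db, E.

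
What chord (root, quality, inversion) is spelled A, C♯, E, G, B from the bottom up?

A dominant ninth, root position

The pitch classes A, C#, E, G, B arrange in thirds as A–C#–E–G–B: an A dominant ninth chord.
With the root (A) in the bass, the chord is in root position.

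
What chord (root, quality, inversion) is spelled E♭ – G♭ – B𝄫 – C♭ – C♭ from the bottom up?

Reducing to letter names: Eb, Gb, Bbb, Cb. These stack in thirds as Cb–Eb–Gb–Bbb — a Cb dominant seventh chord.
Eb is the third of Cb dominant seventh; third in the bass means first inversion (figured bass 6/5).

Cb dominant seventh, first inversion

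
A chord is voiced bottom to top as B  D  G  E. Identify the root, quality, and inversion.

E minor seventh, second inversion

Reducing to letter names: B, D, G, E. These stack in thirds as E–G–B–D — an E minor seventh chord.
With the fifth (B) in the bass, the chord is in second inversion (figured bass 4/3).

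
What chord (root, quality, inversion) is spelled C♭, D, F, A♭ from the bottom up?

D diminished seventh, third inversion

The pitch classes Cb, D, F, Ab arrange in thirds as D–F–Ab–Cb: a D diminished seventh chord.
The lowest note is Cb, the seventh of the chord, so this is third inversion (figured bass 4/2).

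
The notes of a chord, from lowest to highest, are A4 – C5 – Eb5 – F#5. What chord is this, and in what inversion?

Reducing to letter names: A, C, Eb, F#. These stack in thirds as F#–A–C–Eb — an F# diminished seventh chord.
A is the third of F# diminished seventh; third in the bass means first inversion (figured bass 6/5).

F# diminished seventh, first inversion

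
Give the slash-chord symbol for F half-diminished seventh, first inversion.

First inversion of F half-diminished seventh has the third (Ab) in the bass. As a slash chord: Fø7/Ab.

Fø7/Ab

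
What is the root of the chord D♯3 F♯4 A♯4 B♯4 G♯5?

G#

The distinct letter names are D#, F#, A#, B#, G#. Arranged as a stack of thirds they read G#–B#–D#–F#–A#, so G# is the root (a G# dominant ninth chord).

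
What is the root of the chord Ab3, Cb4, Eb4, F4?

Ab, Cb, Eb, F are the tones of an F half-diminished seventh chord (F–Ab–Cb–Eb), making F the root.

F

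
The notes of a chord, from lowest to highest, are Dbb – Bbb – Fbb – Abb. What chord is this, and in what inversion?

The distinct note names are Dbb, Bbb, Fbb, Abb. Stacked in thirds they read Bbb–Dbb–Fbb–Abb, which is a half-diminished seventh chord on Bbb.
Dbb is the third of Bbb half-diminished seventh; third in the bass means first inversion (figured bass 6/5).

Bbb half-diminished seventh, first inversion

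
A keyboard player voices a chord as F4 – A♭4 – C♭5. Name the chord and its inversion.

Reducing to letter names: F, Ab, Cb. These stack in thirds as F–Ab–Cb — an F diminished triad.
With the root (F) in the bass, the chord is in root position (figured bass 5/3).

F diminished, root position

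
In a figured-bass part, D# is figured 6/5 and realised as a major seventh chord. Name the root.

The figures 6/5 mean the third of the chord is in the bass. If D# is the third of a major seventh chord, the root is B (chord tones B–D#–F#–A#).

B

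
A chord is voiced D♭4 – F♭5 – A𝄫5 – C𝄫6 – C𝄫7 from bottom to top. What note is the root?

Db

The distinct letter names are Db, Fb, Abb, Cbb. Arranged as a stack of thirds they read Db–Fb–Abb–Cbb, so Db is the root (a Db diminished seventh chord).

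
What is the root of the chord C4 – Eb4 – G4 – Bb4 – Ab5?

Ab

C, Eb, G, Bb, Ab are the tones of an Ab major ninth chord (Ab–C–Eb–G–Bb), making Ab the root.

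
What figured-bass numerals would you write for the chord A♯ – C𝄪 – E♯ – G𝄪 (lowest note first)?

The notes A#, C##, E#, G## stack in thirds as A#–C##–E#–G## — an A# major seventh chord. The bass A# is the root, so this is root position: figured 7.

7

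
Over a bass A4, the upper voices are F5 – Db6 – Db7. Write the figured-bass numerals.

6/4

The notes A, F, Db stack in thirds as Db–F–A — a Db augmented triad. The bass A is the fifth, so this is second inversion: figured 6/4.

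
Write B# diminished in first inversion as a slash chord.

B#dim/D#

First inversion of B# diminished has the third (D#) in the bass. As a slash chord: B#dim/D#.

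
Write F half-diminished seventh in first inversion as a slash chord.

Fø7/Ab

First inversion of F half-diminished seventh has the third (Ab) in the bass. As a slash chord: Fø7/Ab.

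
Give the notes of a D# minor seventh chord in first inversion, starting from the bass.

F#, A#, C#, D#

D# minor seventh is D#–F#–A#–C#. First inversion puts the third (F#) in the bass, with the remaining tones above: F#, A#, C#, D#.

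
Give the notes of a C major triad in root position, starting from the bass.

C major is C–E–G. Root position puts the root (C) in the bass, with the remaining tones above: C, E, G.

C, E, G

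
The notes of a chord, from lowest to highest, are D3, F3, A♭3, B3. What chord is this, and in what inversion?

B diminished seventh, first inversion

The distinct note names are D, F, Ab, B. Stacked in thirds they read B–D–F–Ab, which is a diminished seventh chord on B.
The lowest note is D, the third of the chord, so this is first inversion (figured bass 6/5).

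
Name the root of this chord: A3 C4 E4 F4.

The distinct letter names are A, C, E, F. Arranged as a stack of thirds they read F–A–C–E, so F is the root (an F major seventh chord).

F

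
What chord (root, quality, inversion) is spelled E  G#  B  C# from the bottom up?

The distinct note names are E, G#, B, C#. Stacked in thirds they read C#–E–G#–B, which is a minor seventh chord on C#.
E is the third of C# minor seventh; third in the bass means first inversion (figured bass 6/5).

C# minor seventh, first inversion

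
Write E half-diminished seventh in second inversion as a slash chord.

Second inversion of E half-diminished seventh has the fifth (Bb) in the bass. As a slash chord: Eø7/Bb.

Eø7/Bb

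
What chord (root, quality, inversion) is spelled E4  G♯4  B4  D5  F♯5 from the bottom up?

The distinct note names are E, G#, B, D, F#. Stacked in thirds they read E–G#–B–D–F#, which is a dominant ninth chord on E.
With the root (E) in the bass, the chord is in root position.

E dominant ninth, root position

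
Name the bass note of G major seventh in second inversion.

G major seventh is G–B–D–F#. Second inversion places the fifth in the bass: D.

D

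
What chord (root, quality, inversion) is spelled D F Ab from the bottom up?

D diminished, root position

The distinct note names are D, F, Ab. Stacked in thirds they read D–F–Ab, which is a diminished triad on D.
D is the root of D diminished; root in the bass means root position (figured bass 5/3).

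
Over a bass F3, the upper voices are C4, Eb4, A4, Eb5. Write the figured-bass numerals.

7

The notes F, C, Eb, A stack in thirds as F–A–C–Eb — an F dominant seventh chord. The bass F is the root, so this is root position: figured 7.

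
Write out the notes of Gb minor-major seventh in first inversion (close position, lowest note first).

Spelling Gb minor-major seventh: Gb–Bbb–Db–F. In first inversion the third is bass, giving Bbb, Db, F, Gb from the bottom.

Bbb, Db, F, Gb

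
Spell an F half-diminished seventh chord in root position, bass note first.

F, Ab, Cb, Eb

Spelling F half-diminished seventh: F–Ab–Cb–Eb. In root position the root is bass, giving F, Ab, Cb, Eb from the bottom.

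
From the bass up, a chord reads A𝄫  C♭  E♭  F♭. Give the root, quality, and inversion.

The pitch classes Abb, Cb, Eb, Fb arrange in thirds as Fb–Abb–Cb–Eb: an Fb minor-major seventh chord.
With the third (Abb) in the bass, the chord is in first inversion (figured bass 6/5).

Fb minor-major seventh, first inversion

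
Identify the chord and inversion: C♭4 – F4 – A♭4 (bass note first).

Reducing to letter names: Cb, F, Ab. These stack in thirds as F–Ab–Cb — an F diminished triad.
With the fifth (Cb) in the bass, the chord is in second inversion (figured bass 6/4).

F diminished, second inversion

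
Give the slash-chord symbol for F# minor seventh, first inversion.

F#m7/A

First inversion of F# minor seventh has the third (A) in the bass. As a slash chord: F#m7/A.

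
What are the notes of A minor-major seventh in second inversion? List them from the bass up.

Spelling A minor-major seventh: A–C–E–G#. In second inversion the fifth is bass, giving E, G#, A, C from the bottom.

E, G#, A, C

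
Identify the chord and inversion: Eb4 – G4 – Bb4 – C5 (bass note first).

The pitch classes Eb, G, Bb, C arrange in thirds as C–Eb–G–Bb: a C minor seventh chord.
With the third (Eb) in the bass, the chord is in first inversion (figured bass 6/5).

C minor seventh, first inversion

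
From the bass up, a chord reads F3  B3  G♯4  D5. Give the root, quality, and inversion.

The distinct note names are F, B, G#, D. Stacked in thirds they read G#–B–D–F, which is a diminished seventh chord on G#.
F is the seventh of G# diminished seventh; seventh in the bass means third inversion (figured bass 4/2).

G# diminished seventh, third inversion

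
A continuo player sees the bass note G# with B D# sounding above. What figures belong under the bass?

The notes G#, B, D# stack in thirds as G#–B–D# — a G# minor triad. The bass G# is the root, so this is root position: figured 5/3.

5/3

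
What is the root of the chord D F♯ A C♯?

The distinct letter names are D, F#, A, C#. Arranged as a stack of thirds they read D–F#–A–C#, so D is the root (a D major seventh chord).

D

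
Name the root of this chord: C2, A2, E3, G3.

Reordering C, A, E, G into stacked thirds gives A–C–E–G; the bottom of that stack, A, is the root.

A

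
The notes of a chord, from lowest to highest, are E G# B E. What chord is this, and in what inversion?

E major, root position

The distinct note names are E, G#, B. Stacked in thirds they read E–G#–B, which is a major triad on E.
With the root (E) in the bass, the chord is in root position (figured bass 5/3).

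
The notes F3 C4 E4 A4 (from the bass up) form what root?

F

The distinct letter names are F, C, E, A. Arranged as a stack of thirds they read F–A–C–E, so F is the root (an F major seventh chord).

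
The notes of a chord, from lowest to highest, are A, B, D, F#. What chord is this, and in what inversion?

B minor seventh, third inversion

The distinct note names are A, B, D, F#. Stacked in thirds they read B–D–F#–A, which is a minor seventh chord on B.
The lowest note is A, the seventh of the chord, so this is third inversion (figured bass 4/2).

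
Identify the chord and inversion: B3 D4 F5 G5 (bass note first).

The distinct note names are B, D, F, G. Stacked in thirds they read G–B–D–F, which is a dominant seventh chord on G.
With the third (B) in the bass, the chord is in first inversion (figured bass 6/5).

G dominant seventh, first inversion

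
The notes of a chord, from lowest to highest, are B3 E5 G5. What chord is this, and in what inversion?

E minor, second inversion

The distinct note names are B, E, G. Stacked in thirds they read E–G–B, which is a minor triad on E.
The lowest note is B, the fifth of the chord, so this is second inversion (figured bass 6/4).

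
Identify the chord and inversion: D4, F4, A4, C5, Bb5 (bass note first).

The distinct note names are D, F, A, C, Bb. Stacked in thirds they read Bb–D–F–A–C, which is a major ninth chord on Bb.
With the third (D) in the bass, the chord is in first inversion.

Bb major ninth, first inversion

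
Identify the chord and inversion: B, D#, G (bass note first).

Reducing to letter names: B, D#, G. These stack in thirds as G–B–D# — a G augmented triad.
B is the third of G augmented; third in the bass means first inversion (figured bass 6).

G augmented, first inversion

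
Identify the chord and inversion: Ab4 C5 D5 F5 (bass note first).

D half-diminished seventh, second inversion

The distinct note names are Ab, C, D, F. Stacked in thirds they read D–F–Ab–C, which is a half-diminished seventh chord on D.
The lowest note is Ab, the fifth of the chord, so this is second inversion (figured bass 4/3).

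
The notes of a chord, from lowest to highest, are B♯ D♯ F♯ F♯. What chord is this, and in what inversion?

B# diminished, root position

Reducing to letter names: B#, D#, F#. These stack in thirds as B#–D#–F# — a B# diminished triad.
The lowest note is B#, the root of the chord, so this is root position (figured bass 5/3).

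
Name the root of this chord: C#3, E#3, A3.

A

C#, E#, A are the tones of an A augmented triad (A–C#–E#), making A the root.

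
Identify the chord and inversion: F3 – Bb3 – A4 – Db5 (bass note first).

Bb minor-major seventh, second inversion

Reducing to letter names: F, Bb, A, Db. These stack in thirds as Bb–Db–F–A — a Bb minor-major seventh chord.
With the fifth (F) in the bass, the chord is in second inversion (figured bass 4/3).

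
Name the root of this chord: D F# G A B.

G

The distinct letter names are D, F#, G, A, B. Arranged as a stack of thirds they read G–B–D–F#–A, so G is the root (a G major ninth chord).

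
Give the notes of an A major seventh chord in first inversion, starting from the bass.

A major seventh is A–C#–E–G#. First inversion puts the third (C#) in the bass, with the remaining tones above: C#, E, G#, A.

C#, E, G#, A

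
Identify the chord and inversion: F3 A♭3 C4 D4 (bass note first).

The pitch classes F, Ab, C, D arrange in thirds as D–F–Ab–C: a D half-diminished seventh chord.
F is the third of D half-diminished seventh; third in the bass means first inversion (figured bass 6/5).

D half-diminished seventh, first inversion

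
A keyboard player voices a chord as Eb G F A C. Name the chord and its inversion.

The distinct note names are Eb, G, F, A, C. Stacked in thirds they read F–A–C–Eb–G, which is a dominant ninth chord on F.
With the seventh (Eb) in the bass, the chord is in third inversion.

F dominant ninth, third inversion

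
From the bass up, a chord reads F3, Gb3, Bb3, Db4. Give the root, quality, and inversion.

Gb major seventh, third inversion

The distinct note names are F, Gb, Bb, Db. Stacked in thirds they read Gb–Bb–Db–F, which is a major seventh chord on Gb.
The lowest note is F, the seventh of the chord, so this is third inversion (figured bass 4/2).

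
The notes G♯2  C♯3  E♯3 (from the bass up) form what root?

The distinct letter names are G#, C#, E#. Arranged as a stack of thirds they read C#–E#–G#, so C# is the root (a C# major triad).

C#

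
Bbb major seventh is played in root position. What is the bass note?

Bbb

The root of Bbb major seventh (Bbb–Db–Fb–Ab) is Bbb; that is the bass in root position.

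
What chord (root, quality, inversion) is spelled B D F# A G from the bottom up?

The distinct note names are B, D, F#, A, G. Stacked in thirds they read G–B–D–F#–A, which is a major ninth chord on G.
B is the third of G major ninth; third in the bass means first inversion.

G major ninth, first inversion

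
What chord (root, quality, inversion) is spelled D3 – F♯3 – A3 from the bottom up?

The distinct note names are D, F#, A. Stacked in thirds they read D–F#–A, which is a major triad on D.
With the root (D) in the bass, the chord is in root position (figured bass 5/3).

D major, root position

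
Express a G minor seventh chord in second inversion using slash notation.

Gm7/D

Second inversion of G minor seventh has the fifth (D) in the bass. As a slash chord: Gm7/D.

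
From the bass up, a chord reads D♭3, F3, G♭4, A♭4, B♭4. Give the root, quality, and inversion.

Reducing to letter names: Db, F, Gb, Ab, Bb. These stack in thirds as Gb–Bb–Db–F–Ab — a Gb major ninth chord.
Db is the fifth of Gb major ninth; fifth in the bass means second inversion.

Gb major ninth, second inversion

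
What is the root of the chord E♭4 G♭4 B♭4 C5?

Reordering Eb, Gb, Bb, C into stacked thirds gives C–Eb–Gb–Bb; the bottom of that stack, C, is the root.

C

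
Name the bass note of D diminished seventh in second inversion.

In second inversion the fifth is lowest. For D diminished seventh (D–F–Ab–Cb) that is Ab.

Ab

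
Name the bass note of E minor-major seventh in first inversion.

The third of E minor-major seventh (E–G–B–D#) is G; that is the bass in first inversion.

G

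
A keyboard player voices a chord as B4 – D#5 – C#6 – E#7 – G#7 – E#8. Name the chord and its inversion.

Reducing to letter names: B, D#, C#, E#, G#. These stack in thirds as C#–E#–G#–B–D# — a C# dominant ninth chord.
The lowest note is B, the seventh of the chord, so this is third inversion.

C# dominant ninth, third inversion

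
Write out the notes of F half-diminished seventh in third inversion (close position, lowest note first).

Eb, F, Ab, Cb

The chord tones are F–Ab–Cb–Eb. With the seventh (Eb) lowest for third inversion: Eb, F, Ab, Cb.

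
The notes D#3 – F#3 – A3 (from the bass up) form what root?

D#, F#, A are the tones of a D# diminished triad (D#–F#–A), making D# the root.

D#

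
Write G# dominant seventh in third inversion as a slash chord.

G#7/F#

Third inversion of G# dominant seventh has the seventh (F#) in the bass. As a slash chord: G#7/F#.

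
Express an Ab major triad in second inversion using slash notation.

Second inversion of Ab major has the fifth (Eb) in the bass. As a slash chord: Abmaj/Eb.

Abmaj/Eb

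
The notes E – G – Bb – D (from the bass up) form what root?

Reordering E, G, Bb, D into stacked thirds gives E–G–Bb–D; the bottom of that stack, E, is the root.

E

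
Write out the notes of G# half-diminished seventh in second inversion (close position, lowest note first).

The chord tones are G#–B–D–F#. With the fifth (D) lowest for second inversion: D, F#, G#, B.

D, F#, G#, B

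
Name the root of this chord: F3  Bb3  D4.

F, Bb, D are the tones of a Bb major triad (Bb–D–F), making Bb the root.

Bb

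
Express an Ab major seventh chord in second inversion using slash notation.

Abmaj7/Eb

Second inversion of Ab major seventh has the fifth (Eb) in the bass. As a slash chord: Abmaj7/Eb.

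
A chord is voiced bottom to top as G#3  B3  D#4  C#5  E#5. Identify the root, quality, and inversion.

The pitch classes G#, B, D#, C#, E# arrange in thirds as C#–E#–G#–B–D#: a C# dominant ninth chord.
With the fifth (G#) in the bass, the chord is in second inversion.

C# dominant ninth, second inversion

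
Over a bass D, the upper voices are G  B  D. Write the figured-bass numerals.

6/4

The notes D, G, B stack in thirds as G–B–D — a G major triad. The bass D is the fifth, so this is second inversion: figured 6/4.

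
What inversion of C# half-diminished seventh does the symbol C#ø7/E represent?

first inversion

C#ø7/E means C# half-diminished seventh with E in the bass. E is the third of C# half-diminished seventh (C#–E–G–B), so this is first inversion.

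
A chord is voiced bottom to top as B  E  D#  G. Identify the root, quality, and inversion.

The pitch classes B, E, D#, G arrange in thirds as E–G–B–D#: an E minor-major seventh chord.
B is the fifth of E minor-major seventh; fifth in the bass means second inversion (figured bass 4/3).

E minor-major seventh, second inversion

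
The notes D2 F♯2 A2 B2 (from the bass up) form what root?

B

Reordering D, F#, A, B into stacked thirds gives B–D–F#–A; the bottom of that stack, B, is the root.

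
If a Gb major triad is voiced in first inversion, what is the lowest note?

Bb

The third of Gb major (Gb–Bb–Db) is Bb; that is the bass in first inversion.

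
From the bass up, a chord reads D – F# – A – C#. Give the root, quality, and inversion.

The pitch classes D, F#, A, C# arrange in thirds as D–F#–A–C#: a D major seventh chord.
The lowest note is D, the root of the chord, so this is root position (figured bass 7).

D major seventh, root position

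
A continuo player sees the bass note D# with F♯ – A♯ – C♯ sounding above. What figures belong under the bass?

The notes D#, F#, A#, C# stack in thirds as D#–F#–A#–C# — a D# minor seventh chord. The bass D# is the root, so this is root position: figured 7.

7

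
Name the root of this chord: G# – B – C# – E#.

C#

The distinct letter names are G#, B, C#, E#. Arranged as a stack of thirds they read C#–E#–G#–B, so C# is the root (a C# dominant seventh chord).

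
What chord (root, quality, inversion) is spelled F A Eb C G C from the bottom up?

F dominant ninth, root position

The pitch classes F, A, Eb, C, G arrange in thirds as F–A–C–Eb–G: an F dominant ninth chord.
With the root (F) in the bass, the chord is in root position.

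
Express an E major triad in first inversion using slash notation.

EM/G#

First inversion of E major has the third (G#) in the bass. As a slash chord: EM/G#.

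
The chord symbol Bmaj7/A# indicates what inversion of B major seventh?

Bmaj7/A# means B major seventh with A# in the bass. A# is the seventh of B major seventh (B–D#–F#–A#), so this is third inversion.

third inversion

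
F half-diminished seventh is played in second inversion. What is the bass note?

The fifth of F half-diminished seventh (F–Ab–Cb–Eb) is Cb; that is the bass in second inversion.

Cb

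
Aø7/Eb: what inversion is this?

Aø7/Eb means A half-diminished seventh with Eb in the bass. Eb is the fifth of A half-diminished seventh (A–C–Eb–G), so this is second inversion.

second inversion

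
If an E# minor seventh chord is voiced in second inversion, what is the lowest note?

B#

In second inversion the fifth is lowest. For E# minor seventh (E#–G#–B#–D#) that is B#.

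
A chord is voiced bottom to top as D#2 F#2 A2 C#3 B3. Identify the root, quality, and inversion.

B dominant ninth, first inversion

The distinct note names are D#, F#, A, C#, B. Stacked in thirds they read B–D#–F#–A–C#, which is a dominant ninth chord on B.
The lowest note is D#, the third of the chord, so this is first inversion.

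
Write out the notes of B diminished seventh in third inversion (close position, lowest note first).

The chord tones are B–D–F–Ab. With the seventh (Ab) lowest for third inversion: Ab, B, D, F.

Ab, B, D, F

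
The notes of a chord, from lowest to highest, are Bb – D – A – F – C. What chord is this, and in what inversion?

Reducing to letter names: Bb, D, A, F, C. These stack in thirds as Bb–D–F–A–C — a Bb major ninth chord.
Bb is the root of Bb major ninth; root in the bass means root position.

Bb major ninth, root position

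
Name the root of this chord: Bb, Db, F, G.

Bb, Db, F, G are the tones of a G half-diminished seventh chord (G–Bb–Db–F), making G the root.

G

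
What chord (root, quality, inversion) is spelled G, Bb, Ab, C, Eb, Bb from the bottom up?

Reducing to letter names: G, Bb, Ab, C, Eb. These stack in thirds as Ab–C–Eb–G–Bb — an Ab major ninth chord.
With the seventh (G) in the bass, the chord is in third inversion.

Ab major ninth, third inversion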